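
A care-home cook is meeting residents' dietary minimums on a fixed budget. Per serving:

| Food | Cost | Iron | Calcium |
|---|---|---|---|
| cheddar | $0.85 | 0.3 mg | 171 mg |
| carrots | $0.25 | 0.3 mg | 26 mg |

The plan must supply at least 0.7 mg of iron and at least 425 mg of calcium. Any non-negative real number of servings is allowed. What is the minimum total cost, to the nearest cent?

$2.11

At the optimum either one food covers both requirements or two foods hit both targets exactly; no other combination can be cheaper.
cheddar only: max(0.7/0.3, 425/171) = 2.485 servings → $2.11.
carrots only: max(0.7/0.3, 425/26) = 16.35 servings → $4.09.
cheddar + carrots: the both-tight solution has a negative serving — not a feasible corner.
Cheapest feasible corner: $2.11.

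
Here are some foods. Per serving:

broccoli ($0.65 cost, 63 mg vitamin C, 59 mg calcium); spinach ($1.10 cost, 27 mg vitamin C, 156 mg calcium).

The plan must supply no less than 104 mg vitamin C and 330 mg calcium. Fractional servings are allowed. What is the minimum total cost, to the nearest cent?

With two linear requirements the optimum uses one or two foods; enumerate the corners.
broccoli only: max(104/63, 330/59) = 5.593 servings → $3.64.
spinach only: max(104/27, 330/156) = 3.852 servings → $4.24.
broccoli + spinach with both tight: 0.8882 servings and 1.779 servings → $2.53.
So the least-cost plan costs $2.53.

$2.53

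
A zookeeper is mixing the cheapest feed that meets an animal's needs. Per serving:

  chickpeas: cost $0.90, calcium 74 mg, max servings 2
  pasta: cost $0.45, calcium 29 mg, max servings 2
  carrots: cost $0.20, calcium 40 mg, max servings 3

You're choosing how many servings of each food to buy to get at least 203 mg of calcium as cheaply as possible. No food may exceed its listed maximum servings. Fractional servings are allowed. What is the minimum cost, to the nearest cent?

Cost per mg of calcium: carrots $0.0050, chickpeas $0.0122, pasta $0.0155.
Take 3 servings of carrots: +120.0 mg calcium for $0.60 (total $0.60, still need 83.0 mg).
Take 1.122 servings of chickpeas: +83.0 mg calcium for $1.01 (total $1.61, still need 0.0 mg).
Filling from the cheapest source first is optimal under one linear minimum: $1.61.

$1.61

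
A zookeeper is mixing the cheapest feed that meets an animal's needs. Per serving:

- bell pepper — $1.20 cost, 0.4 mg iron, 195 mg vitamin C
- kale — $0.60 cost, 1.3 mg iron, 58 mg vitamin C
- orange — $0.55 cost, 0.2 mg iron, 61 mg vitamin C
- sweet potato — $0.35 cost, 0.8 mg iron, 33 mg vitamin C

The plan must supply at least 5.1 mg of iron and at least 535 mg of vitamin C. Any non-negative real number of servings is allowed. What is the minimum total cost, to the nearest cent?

An LP optimum is at a vertex; with two nutrient constraints at most two foods are used. Check each candidate.
bell pepper only: max(5.1/0.4, 535/195) = 12.75 servings → $15.30.
kale only: max(5.1/1.3, 535/58) = 9.224 servings → $5.53.
orange only: max(5.1/0.2, 535/61) = 25.5 servings → $14.03.
sweet potato only: max(5.1/0.8, 535/33) = 16.21 servings → $5.67.
bell pepper + kale with both tight: 1.736 servings and 3.389 servings → $4.12.
bell pepper + orange with both targets exact would need a negative amount; discard.
bell pepper + sweet potato with both tight: 1.819 servings and 5.466 servings → $4.10.
kale + orange with both tight: 3.015 servings and 5.904 servings → $5.06.
kale + sweet potato: intersection lies outside the first quadrant.
orange + sweet potato with both tight: 6.154 servings and 4.836 servings → $5.08.
So the least-cost plan costs $4.10.

$4.10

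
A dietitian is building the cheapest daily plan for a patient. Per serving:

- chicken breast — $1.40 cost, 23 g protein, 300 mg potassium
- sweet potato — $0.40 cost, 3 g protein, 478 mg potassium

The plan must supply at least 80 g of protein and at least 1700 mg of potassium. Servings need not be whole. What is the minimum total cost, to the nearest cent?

$5.19

chicken breast only: max(80/23, 1700/300) = 5.667 servings → $7.93.
sweet potato only: max(80/3, 1700/478) = 26.67 servings → $10.67.
chicken breast + sweet potato with both tight: 3.283 servings and 1.496 servings → $5.19.
Cheapest feasible corner: $5.19.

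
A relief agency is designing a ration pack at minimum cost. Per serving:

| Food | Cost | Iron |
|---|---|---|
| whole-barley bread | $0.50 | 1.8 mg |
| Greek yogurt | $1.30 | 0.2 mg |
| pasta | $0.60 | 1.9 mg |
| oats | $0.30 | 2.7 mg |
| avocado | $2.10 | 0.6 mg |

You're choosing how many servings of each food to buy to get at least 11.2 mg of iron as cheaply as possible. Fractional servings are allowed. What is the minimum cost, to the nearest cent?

$1.24

Cost per mg of iron: oats $0.1111, whole-barley bread $0.2778, pasta $0.3158, avocado $3.5000, Greek yogurt $6.5000.
With no serving limits, use only oats: 11.2 mg / 2.7 mg = 4.148 servings × $0.30 = $1.24.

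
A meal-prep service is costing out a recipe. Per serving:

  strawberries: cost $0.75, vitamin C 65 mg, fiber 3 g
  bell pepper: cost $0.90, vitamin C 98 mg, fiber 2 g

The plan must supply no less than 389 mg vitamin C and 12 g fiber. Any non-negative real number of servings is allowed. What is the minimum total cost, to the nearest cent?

Compare the cost at each extreme point of the feasible region.
strawberries only: max(389/65, 12/3) = 5.985 servings → $4.49.
bell pepper only: max(389/98, 12/2) = 6 servings → $5.40.
strawberries + bell pepper with both tight: 2.427 servings and 2.36 servings → $3.94.
So the least-cost plan costs $3.94.

$3.94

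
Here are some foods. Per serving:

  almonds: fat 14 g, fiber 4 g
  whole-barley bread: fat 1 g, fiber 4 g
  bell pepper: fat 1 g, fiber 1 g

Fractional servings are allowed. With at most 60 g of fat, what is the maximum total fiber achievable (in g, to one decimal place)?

240.0 g

Fiber per g fat: whole-barley bread 4, bell pepper 1, almonds 0.2857.
With no serving limits, spend the whole fat allowance on whole-barley bread: 60 g / 1 g × 4 g = 240.0 g.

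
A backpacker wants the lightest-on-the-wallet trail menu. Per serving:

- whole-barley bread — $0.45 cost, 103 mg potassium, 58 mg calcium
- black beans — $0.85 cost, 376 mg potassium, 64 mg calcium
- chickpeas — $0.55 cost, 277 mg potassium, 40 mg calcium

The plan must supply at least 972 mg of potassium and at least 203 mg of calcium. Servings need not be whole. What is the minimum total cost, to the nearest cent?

At the optimum either one food covers both requirements or two foods hit both targets exactly; no other combination can be cheaper.
whole-barley bread only: max(972/103, 203/58) = 9.437 servings → $4.25.
black beans only: max(972/376, 203/64) = 3.172 servings → $2.70.
chickpeas only: max(972/277, 203/40) = 5.075 servings → $2.79.
whole-barley bread + black beans with both tight: 0.928 servings and 2.331 servings → $2.40.
whole-barley bread + chickpeas with both tight: 1.452 servings and 2.969 servings → $2.29.
black beans + chickpeas: the both-tight solution has a negative serving — not a feasible corner.
The minimum over all feasible corners is $2.29.

$2.29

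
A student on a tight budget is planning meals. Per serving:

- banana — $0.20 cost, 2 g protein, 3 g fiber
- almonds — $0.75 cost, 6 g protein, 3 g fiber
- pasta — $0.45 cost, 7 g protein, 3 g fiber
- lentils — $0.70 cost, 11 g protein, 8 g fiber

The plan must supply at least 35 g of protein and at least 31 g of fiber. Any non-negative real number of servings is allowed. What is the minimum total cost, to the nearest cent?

banana only: max(35/2, 31/3) = 17.5 servings → $3.50.
almonds only: max(35/6, 31/3) = 10.33 servings → $7.75.
pasta only: max(35/7, 31/3) = 10.33 servings → $4.65.
lentils only: max(35/11, 31/8) = 3.875 servings → $2.71.
banana + almonds with both tight: 6.75 servings and 3.583 servings → $4.04.
banana + pasta with both tight: 7.467 servings and 2.867 servings → $2.78.
banana + lentils with both tight: 3.588 servings and 2.529 servings → $2.49.
almonds + pasta: intersection lies outside the first quadrant.
almonds + lentils: intersection lies outside the first quadrant.
pasta + lentils with both targets exact would need a negative amount; discard.
The minimum over all feasible corners is $2.49.

$2.49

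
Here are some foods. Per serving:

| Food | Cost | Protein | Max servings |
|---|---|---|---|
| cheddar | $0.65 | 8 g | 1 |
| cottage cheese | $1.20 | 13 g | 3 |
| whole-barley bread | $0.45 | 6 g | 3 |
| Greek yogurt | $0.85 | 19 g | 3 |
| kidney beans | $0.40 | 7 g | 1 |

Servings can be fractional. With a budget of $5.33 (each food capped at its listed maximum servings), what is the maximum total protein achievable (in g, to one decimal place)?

94.1 g

Protein per dollar: Greek yogurt 22.35, kidney beans 17.5, whole-barley bread 13.33, cheddar 12.31, cottage cheese 10.83.
Take 3 servings of Greek yogurt: spends $2.55, +57.0 g protein (running total 57.0 g).
Take 1 serving of kidney beans: spends $0.40, +7.0 g protein (running total 64.0 g).
Take 3 servings of whole-barley bread: spends $1.35, +18.0 g protein (running total 82.0 g).
Take 1 serving of cheddar: spends $0.65, +8.0 g protein (running total 90.0 g).
Take 0.3167 servings of cottage cheese: spends $0.38, +4.1 g protein (running total 94.1 g).
Greedy by best ratio exhausts the cost allowance optimally: 94.1 g.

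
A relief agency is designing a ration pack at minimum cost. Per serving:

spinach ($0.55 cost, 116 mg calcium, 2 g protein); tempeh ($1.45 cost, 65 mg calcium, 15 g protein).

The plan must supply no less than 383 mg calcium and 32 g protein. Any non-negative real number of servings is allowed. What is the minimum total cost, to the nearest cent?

spinach only: max(383/116, 32/2) = 16 servings → $8.80.
tempeh only: max(383/65, 32/15) = 5.892 servings → $8.54.
spinach + tempeh with both tight: 2.276 servings and 1.83 servings → $3.91.
So the least-cost plan costs $3.91.

$3.91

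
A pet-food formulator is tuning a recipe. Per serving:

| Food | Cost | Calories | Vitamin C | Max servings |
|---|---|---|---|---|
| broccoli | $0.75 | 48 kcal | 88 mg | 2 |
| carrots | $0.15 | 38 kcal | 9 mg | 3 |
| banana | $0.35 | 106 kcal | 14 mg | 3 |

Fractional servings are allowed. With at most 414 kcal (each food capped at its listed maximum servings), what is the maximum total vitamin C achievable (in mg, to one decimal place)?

Vitamin C per kcal: broccoli 1.833, carrots 0.2368, banana 0.1321.
Take 2 servings of broccoli: uses 96 kcal, +176.0 mg vitamin C (running total 176.0 mg).
Take 3 servings of carrots: uses 114 kcal, +27.0 mg vitamin C (running total 203.0 mg).
Take 1.925 servings of banana: uses 204 kcal, +26.9 mg vitamin C (running total 229.9 mg).
Filling greedily by vitamin C-per-kcal is optimal for one linear limit, giving 229.9 mg.

229.9 mg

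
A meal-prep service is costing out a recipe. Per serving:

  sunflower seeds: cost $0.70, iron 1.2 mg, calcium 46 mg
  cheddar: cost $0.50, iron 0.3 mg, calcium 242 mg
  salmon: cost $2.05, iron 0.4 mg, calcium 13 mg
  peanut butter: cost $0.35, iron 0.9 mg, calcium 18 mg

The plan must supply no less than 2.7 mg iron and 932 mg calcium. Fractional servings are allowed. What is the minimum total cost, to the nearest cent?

At the optimum either one food covers both requirements or two foods hit both targets exactly; no other combination can be cheaper.
sunflower seeds only: max(2.7/1.2, 932/46) = 20.26 servings → $14.18.
cheddar only: max(2.7/0.3, 932/242) = 9 servings → $4.50.
salmon only: max(2.7/0.4, 932/13) = 71.69 servings → $146.97.
peanut butter only: max(2.7/0.9, 932/18) = 51.78 servings → $18.12.
sunflower seeds + cheddar with both tight: 1.351 servings and 3.594 servings → $2.74.
sunflower seeds + salmon: the both-tight solution has a negative serving — not a feasible corner.
sunflower seeds + peanut butter: the both-tight solution has a negative serving — not a feasible corner.
cheddar + salmon with both tight: 3.635 servings and 4.024 servings → $10.07.
cheddar + peanut butter with both tight: 3.72 servings and 1.76 servings → $2.48.
salmon + peanut butter: intersection lies outside the first quadrant.
Cheapest feasible corner: $2.48.

$2.48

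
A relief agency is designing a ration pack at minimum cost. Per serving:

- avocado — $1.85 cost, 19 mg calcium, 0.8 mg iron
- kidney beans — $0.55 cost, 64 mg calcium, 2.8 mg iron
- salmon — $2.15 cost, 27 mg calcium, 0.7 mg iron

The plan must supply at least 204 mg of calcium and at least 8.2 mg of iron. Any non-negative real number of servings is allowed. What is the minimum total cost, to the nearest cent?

Check every corner: each single food scaled to meet both minima, and each pair solved so both constraints bind.
avocado only: max(204/19, 8.2/0.8) = 10.74 servings → $19.86.
kidney beans only: max(204/64, 8.2/2.8) = 3.188 servings → $1.75.
salmon only: max(204/27, 8.2/0.7) = 11.71 servings → $25.19.
avocado + kidney beans with both targets exact would need a negative amount; discard.
avocado + salmon with both tight: 9.47 servings and 0.8916 servings → $19.44.
kidney beans + salmon with both tight: 2.552 servings and 1.506 servings → $4.64.
The minimum over all feasible corners is $1.75.

$1.75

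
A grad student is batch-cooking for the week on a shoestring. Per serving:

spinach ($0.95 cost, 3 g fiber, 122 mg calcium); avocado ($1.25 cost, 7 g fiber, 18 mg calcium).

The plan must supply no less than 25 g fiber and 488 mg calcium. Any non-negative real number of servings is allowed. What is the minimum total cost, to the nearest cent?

A basic optimal solution has at most two foods positive. Try each food alone and each pair with both targets met exactly.
spinach only: max(25/3, 488/122) = 8.333 servings → $7.92.
avocado only: max(25/7, 488/18) = 27.11 servings → $33.89.
spinach + avocado with both tight: 3.708 servings and 1.982 servings → $6.00.
Cheapest feasible corner: $6.00.

$6.00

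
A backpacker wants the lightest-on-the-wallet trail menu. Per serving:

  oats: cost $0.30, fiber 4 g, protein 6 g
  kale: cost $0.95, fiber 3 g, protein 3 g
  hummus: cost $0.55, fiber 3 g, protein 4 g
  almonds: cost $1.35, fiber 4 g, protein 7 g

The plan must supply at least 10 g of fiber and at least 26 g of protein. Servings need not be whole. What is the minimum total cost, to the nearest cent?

$1.30

Two binding constraints pin down two serving amounts, so the optimal mix uses at most two foods. The candidates are each food alone (scaled to the tighter of fiber/protein) and each pair with both constraints tight.
oats only: max(10/4, 26/6) = 4.333 servings → $1.30.
kale only: max(10/3, 26/3) = 8.667 servings → $8.23.
hummus only: max(10/3, 26/4) = 6.5 servings → $3.58.
almonds only: max(10/4, 26/7) = 3.714 servings → $5.01.
oats + kale with both targets exact would need a negative amount; discard.
oats + hummus: intersection lies outside the first quadrant.
oats + almonds with both targets exact would need a negative amount; discard.
kale + hummus: intersection lies outside the first quadrant.
kale + almonds with both targets exact would need a negative amount; discard.
hummus + almonds: intersection lies outside the first quadrant.
The minimum over all feasible corners is $1.30.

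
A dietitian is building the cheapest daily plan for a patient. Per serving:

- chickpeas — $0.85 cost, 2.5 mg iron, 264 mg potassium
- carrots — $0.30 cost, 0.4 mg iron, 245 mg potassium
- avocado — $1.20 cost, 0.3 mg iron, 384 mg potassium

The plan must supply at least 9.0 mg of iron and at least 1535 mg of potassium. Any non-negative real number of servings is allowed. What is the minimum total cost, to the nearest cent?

$3.53

This is a tiny linear program; its minimum lies at a vertex of the feasible set. List the vertices and price them.
chickpeas only: max(9.0/2.5, 1535/264) = 5.814 servings → $4.94.
carrots only: max(9.0/0.4, 1535/245) = 22.5 servings → $6.75.
avocado only: max(9.0/0.3, 1535/384) = 30 servings → $36.00.
chickpeas + carrots with both tight: 3.139 servings and 2.883 servings → $3.53.
chickpeas + avocado with both tight: 3.401 servings and 1.659 servings → $4.88.
carrots + avocado: the both-tight solution has a negative serving — not a feasible corner.
Cheapest feasible corner: $3.53.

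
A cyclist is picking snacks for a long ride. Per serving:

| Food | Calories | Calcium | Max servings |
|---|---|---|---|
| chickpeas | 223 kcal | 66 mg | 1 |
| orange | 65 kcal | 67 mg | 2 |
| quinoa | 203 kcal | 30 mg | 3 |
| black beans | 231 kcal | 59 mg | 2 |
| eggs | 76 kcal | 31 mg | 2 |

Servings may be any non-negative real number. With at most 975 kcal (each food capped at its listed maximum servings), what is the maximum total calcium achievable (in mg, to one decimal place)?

381.2 mg

Calcium per kcal: orange 1.031, eggs 0.4079, chickpeas 0.296, black beans 0.2554, quinoa 0.1478.
Take 2 servings of orange: uses 130 kcal, +134.0 mg calcium (running total 134.0 mg).
Take 2 servings of eggs: uses 152 kcal, +62.0 mg calcium (running total 196.0 mg).
Take 1 serving of chickpeas: uses 223 kcal, +66.0 mg calcium (running total 262.0 mg).
Take 2 servings of black beans: uses 462 kcal, +118.0 mg calcium (running total 380.0 mg).
Take 0.03941 servings of quinoa: uses 8 kcal, +1.2 mg calcium (running total 381.2 mg).
Greedy by best ratio exhausts the calories allowance optimally: 381.2 mg.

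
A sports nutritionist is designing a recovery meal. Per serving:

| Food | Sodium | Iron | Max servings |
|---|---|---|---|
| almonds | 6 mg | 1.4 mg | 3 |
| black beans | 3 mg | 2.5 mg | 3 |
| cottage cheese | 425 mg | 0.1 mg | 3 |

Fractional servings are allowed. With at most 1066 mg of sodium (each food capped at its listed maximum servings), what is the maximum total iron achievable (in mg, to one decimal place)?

11.9 mg

Iron per mg sodium: black beans 0.8333, almonds 0.2333, cottage cheese 0.0002353.
Take 3 servings of black beans: uses 9 mg sodium, +7.5 mg iron (running total 7.5 mg).
Take 3 servings of almonds: uses 18 mg sodium, +4.2 mg iron (running total 11.7 mg).
Take 2.445 servings of cottage cheese: uses 1039 mg sodium, +0.2 mg iron (running total 11.9 mg).
Filling greedily by iron-per-mg sodium is optimal for one linear limit, giving 11.9 mg.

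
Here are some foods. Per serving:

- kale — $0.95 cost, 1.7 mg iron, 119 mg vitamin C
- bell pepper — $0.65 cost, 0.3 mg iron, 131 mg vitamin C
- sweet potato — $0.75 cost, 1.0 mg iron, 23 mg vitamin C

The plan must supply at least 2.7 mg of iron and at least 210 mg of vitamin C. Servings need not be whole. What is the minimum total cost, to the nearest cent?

$1.60

kale only: max(2.7/1.7, 210/119) = 1.765 servings → $1.68.
bell pepper only: max(2.7/0.3, 210/131) = 9 servings → $5.85.
sweet potato only: max(2.7/1.0, 210/23) = 9.13 servings → $6.85.
kale + bell pepper with both tight: 1.555 servings and 0.1909 servings → $1.60.
kale + sweet potato with both targets exact would need a negative amount; discard.
bell pepper + sweet potato with both tight: 1.192 servings and 2.342 servings → $2.53.
So the least-cost plan costs $1.60.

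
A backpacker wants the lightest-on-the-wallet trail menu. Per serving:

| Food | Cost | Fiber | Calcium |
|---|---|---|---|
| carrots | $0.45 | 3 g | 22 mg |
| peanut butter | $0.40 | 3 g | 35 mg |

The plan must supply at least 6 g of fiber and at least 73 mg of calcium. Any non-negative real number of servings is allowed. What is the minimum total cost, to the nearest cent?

Two binding constraints pin down two serving amounts, so the optimal mix uses at most two foods. The candidates are each food alone (scaled to the tighter of fiber/calcium) and each pair with both constraints tight.
carrots only: max(6/3, 73/22) = 3.318 servings → $1.49.
peanut butter only: max(6/3, 73/35) = 2.086 servings → $0.83.
carrots + peanut butter with both targets exact would need a negative amount; discard.
Cheapest feasible corner: $0.83.

$0.83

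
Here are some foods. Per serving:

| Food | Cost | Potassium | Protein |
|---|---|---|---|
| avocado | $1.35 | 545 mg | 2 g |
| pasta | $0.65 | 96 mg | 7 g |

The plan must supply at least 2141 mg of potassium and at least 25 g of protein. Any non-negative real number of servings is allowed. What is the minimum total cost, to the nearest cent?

$6.37

With two linear requirements the optimum uses one or two foods; enumerate the corners.
avocado only: max(2141/545, 25/2) = 12.5 servings → $16.88.
pasta only: max(2141/96, 25/7) = 22.3 servings → $14.50.
avocado + pasta with both tight: 3.474 servings and 2.579 servings → $6.37.
The minimum over all feasible corners is $6.37.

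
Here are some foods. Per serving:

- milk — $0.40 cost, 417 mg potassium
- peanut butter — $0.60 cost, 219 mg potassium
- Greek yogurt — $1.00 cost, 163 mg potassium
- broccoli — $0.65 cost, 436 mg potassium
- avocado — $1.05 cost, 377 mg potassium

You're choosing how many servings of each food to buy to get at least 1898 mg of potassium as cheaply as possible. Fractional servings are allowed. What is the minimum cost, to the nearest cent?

$1.82

Cost per mg of potassium: milk $0.0010, broccoli $0.0015, peanut butter $0.0027, avocado $0.0028, Greek yogurt $0.0061.
With no serving limits, use only milk: 1898 mg / 417 mg = 4.552 servings × $0.40 = $1.82.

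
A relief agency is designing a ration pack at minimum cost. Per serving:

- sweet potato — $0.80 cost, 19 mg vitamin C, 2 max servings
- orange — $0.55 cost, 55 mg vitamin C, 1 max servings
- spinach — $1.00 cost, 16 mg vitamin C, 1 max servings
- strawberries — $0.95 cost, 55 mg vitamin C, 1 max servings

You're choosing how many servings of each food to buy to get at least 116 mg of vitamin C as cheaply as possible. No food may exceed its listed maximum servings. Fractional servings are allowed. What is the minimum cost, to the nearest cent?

Cost per mg of vitamin C: orange $0.0100, strawberries $0.0173, sweet potato $0.0421, spinach $0.0625.
Take 1 serving of orange: +55.0 mg vitamin C for $0.55 (total $0.55, still need 61.0 mg).
Take 1 serving of strawberries: +55.0 mg vitamin C for $0.95 (total $1.50, still need 6.0 mg).
Take 0.3158 servings of sweet potato: +6.0 mg vitamin C for $0.25 (total $1.75, still need 0.0 mg).
Filling from the cheapest source first is optimal under one linear minimum: $1.75.

$1.75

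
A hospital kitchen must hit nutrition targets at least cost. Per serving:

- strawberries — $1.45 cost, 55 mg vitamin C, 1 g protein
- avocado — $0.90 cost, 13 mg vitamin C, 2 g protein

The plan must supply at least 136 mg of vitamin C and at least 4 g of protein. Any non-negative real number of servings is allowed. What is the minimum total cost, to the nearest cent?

An LP optimum is at a vertex; with two nutrient constraints at most two foods are used. Check each candidate.
strawberries only: max(136/55, 4/1) = 4 servings → $5.80.
avocado only: max(136/13, 4/2) = 10.46 servings → $9.42.
strawberries + avocado with both tight: 2.268 servings and 0.866 servings → $4.07.
So the least-cost plan costs $4.07.

$4.07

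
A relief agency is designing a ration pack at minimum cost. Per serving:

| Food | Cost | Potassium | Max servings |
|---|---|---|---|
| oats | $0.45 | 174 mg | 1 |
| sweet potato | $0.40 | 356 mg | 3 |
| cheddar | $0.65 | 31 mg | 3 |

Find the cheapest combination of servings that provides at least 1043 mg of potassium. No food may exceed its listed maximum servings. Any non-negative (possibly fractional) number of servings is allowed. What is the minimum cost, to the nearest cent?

$1.17

Cost per mg of potassium: sweet potato $0.0011, oats $0.0026, cheddar $0.0210.
Take 2.93 servings of sweet potato: +1043.0 mg potassium for $1.17 (total $1.17, still need 0.0 mg).
Greedy by cheapest-per-mg is optimal for a single linear constraint, so the minimum cost is $1.17.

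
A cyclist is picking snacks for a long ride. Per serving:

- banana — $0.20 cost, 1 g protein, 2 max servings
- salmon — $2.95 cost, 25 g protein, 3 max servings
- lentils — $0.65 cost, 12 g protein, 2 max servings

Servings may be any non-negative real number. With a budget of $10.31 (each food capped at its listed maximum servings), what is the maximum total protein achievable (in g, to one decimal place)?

Protein per dollar: lentils 18.46, salmon 8.475, banana 5.
Take 2 servings of lentils: spends $1.30, +24.0 g protein (running total 24.0 g).
Take 3 servings of salmon: spends $8.85, +75.0 g protein (running total 99.0 g).
Take 0.8 servings of banana: spends $0.16, +0.8 g protein (running total 99.8 g).
Filling greedily by protein-per-dollar is optimal for one linear limit, giving 99.8 g.

99.8 g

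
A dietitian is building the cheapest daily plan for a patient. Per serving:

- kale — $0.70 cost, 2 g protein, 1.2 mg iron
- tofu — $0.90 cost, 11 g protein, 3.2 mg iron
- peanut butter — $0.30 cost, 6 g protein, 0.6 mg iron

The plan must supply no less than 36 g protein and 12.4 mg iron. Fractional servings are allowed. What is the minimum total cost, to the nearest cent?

$3.49

Compare the cost at each extreme point of the feasible region.
kale only: max(36/2, 12.4/1.2) = 18 servings → $12.60.
tofu only: max(36/11, 12.4/3.2) = 3.875 servings → $3.49.
peanut butter only: max(36/6, 12.4/0.6) = 20.67 servings → $6.20.
kale + tofu with both tight: 3.118 servings and 2.706 servings → $4.62.
kale + peanut butter with both tight: 8.8 servings and 3.067 servings → $7.08.
tofu + peanut butter: intersection lies outside the first quadrant.
So the least-cost plan costs $3.49.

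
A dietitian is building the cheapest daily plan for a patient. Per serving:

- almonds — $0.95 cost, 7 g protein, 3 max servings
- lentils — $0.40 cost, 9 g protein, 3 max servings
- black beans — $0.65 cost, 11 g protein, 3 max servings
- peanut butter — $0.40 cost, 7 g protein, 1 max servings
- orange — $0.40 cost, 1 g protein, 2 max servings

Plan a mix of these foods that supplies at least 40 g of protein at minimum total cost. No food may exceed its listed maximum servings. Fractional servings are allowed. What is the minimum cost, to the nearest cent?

$1.95

Cost per g of protein: lentils $0.0444, peanut butter $0.0571, black beans $0.0591, almonds $0.1357, orange $0.4000.
Take 3 servings of lentils: +27.0 g protein for $1.20 (total $1.20, still need 13.0 g).
Take 1 serving of peanut butter: +7.0 g protein for $0.40 (total $1.60, still need 6.0 g).
Take 0.5455 servings of black beans: +6.0 g protein for $0.35 (total $1.95, still need 0.0 g).
Greedy by cheapest-per-g is optimal for a single linear constraint, so the minimum cost is $1.95.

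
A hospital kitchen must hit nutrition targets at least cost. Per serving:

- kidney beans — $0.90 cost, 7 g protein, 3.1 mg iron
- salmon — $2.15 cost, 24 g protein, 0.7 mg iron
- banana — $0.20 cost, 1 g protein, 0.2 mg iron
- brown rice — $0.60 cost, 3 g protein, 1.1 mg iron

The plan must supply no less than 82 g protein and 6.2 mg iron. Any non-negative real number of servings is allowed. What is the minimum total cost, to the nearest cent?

At the optimum either one food covers both requirements or two foods hit both targets exactly; no other combination can be cheaper.
kidney beans only: max(82/7, 6.2/3.1) = 11.71 servings → $10.54.
salmon only: max(82/24, 6.2/0.7) = 8.857 servings → $19.04.
banana only: max(82/1, 6.2/0.2) = 82 servings → $16.40.
brown rice only: max(82/3, 6.2/1.1) = 27.33 servings → $16.40.
kidney beans + salmon with both tight: 1.315 servings and 3.033 servings → $7.70.
kidney beans + banana: intersection lies outside the first quadrant.
kidney beans + brown rice with both targets exact would need a negative amount; discard.
salmon + banana with both tight: 2.488 servings and 22.29 servings → $9.81.
salmon + brown rice with both tight: 2.947 servings and 3.761 servings → $8.59.
banana + brown rice: intersection lies outside the first quadrant.
Cheapest feasible corner: $7.70.

$7.70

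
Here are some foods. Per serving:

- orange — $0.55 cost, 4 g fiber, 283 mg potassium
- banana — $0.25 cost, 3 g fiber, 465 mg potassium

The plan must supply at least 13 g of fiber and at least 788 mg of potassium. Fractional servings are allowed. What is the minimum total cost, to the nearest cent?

For a min-cost LP with two ≥-constraints, a basic feasible solution has at most two positive variables.
orange only: max(13/4, 788/283) = 3.25 servings → $1.79.
banana only: max(13/3, 788/465) = 4.333 servings → $1.08.
orange + banana with both targets exact would need a negative amount; discard.
So the least-cost plan costs $1.08.

$1.08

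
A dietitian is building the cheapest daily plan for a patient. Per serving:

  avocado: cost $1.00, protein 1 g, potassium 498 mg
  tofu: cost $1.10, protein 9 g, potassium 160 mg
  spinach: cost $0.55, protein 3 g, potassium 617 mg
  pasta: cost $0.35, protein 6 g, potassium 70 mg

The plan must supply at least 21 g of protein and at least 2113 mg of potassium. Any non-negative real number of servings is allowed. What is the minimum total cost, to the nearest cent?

$2.43

With two linear requirements the optimum uses one or two foods; enumerate the corners.
avocado only: max(21/1, 2113/498) = 21 servings → $21.00.
tofu only: max(21/9, 2113/160) = 13.21 servings → $14.53.
spinach only: max(21/3, 2113/617) = 7 servings → $3.85.
pasta only: max(21/6, 2113/70) = 30.19 servings → $10.56.
avocado + tofu with both tight: 3.623 servings and 1.931 servings → $5.75.
avocado + spinach with both targets exact would need a negative amount; discard.
avocado + pasta with both tight: 3.841 servings and 2.86 servings → $4.84.
tofu + spinach with both tight: 1.305 servings and 3.086 servings → $3.13.
tofu + pasta: intersection lies outside the first quadrant.
spinach + pasta with both tight: 3.21 servings and 1.895 servings → $2.43.
The minimum over all feasible corners is $2.43.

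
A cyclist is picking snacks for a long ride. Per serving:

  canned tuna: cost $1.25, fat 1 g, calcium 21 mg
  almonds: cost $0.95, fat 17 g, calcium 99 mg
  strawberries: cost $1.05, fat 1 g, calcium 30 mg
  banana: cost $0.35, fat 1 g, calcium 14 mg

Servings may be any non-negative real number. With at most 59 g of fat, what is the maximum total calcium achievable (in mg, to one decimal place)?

1770.0 mg

Calcium per g fat: strawberries 30, canned tuna 21, banana 14, almonds 5.824.
With no serving limits, spend the whole fat allowance on strawberries: 59 g / 1 g × 30 mg = 1770.0 mg.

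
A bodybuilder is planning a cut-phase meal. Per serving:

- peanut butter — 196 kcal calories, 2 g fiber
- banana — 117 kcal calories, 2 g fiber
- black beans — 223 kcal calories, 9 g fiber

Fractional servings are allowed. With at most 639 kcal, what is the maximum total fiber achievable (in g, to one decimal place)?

Fiber per kcal: black beans 0.04036, banana 0.01709, peanut butter 0.0102.
With no serving limits, spend the whole calories allowance on black beans: 639 kcal / 223 kcal × 9 g = 25.8 g.

25.8 g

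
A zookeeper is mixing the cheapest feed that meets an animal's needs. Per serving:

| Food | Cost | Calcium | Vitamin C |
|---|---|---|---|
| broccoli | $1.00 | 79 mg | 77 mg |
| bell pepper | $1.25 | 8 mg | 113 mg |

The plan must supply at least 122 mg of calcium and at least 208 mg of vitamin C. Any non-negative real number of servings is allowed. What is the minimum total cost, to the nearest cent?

Compare the cost at each extreme point of the feasible region.
broccoli only: max(122/79, 208/77) = 2.701 servings → $2.70.
bell pepper only: max(122/8, 208/113) = 15.25 servings → $19.06.
broccoli + bell pepper with both tight: 1.459 servings and 0.8468 servings → $2.52.
The minimum over all feasible corners is $2.52.

$2.52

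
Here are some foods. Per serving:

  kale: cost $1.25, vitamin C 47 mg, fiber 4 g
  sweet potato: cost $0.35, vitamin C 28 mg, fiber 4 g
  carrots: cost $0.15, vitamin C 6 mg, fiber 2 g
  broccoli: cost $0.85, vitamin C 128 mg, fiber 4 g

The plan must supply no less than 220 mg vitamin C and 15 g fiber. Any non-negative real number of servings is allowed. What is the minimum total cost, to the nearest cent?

The cheapest plan sits at a corner of the feasible region — with two constraints it uses at most two foods.
kale only: max(220/47, 15/4) = 4.681 servings → $5.85.
sweet potato only: max(220/28, 15/4) = 7.857 servings → $2.75.
carrots only: max(220/6, 15/2) = 36.67 servings → $5.50.
broccoli only: max(220/128, 15/4) = 3.75 servings → $3.19.
kale + sweet potato with both targets exact would need a negative amount; discard.
kale + carrots: intersection lies outside the first quadrant.
kale + broccoli with both tight: 3.21 servings and 0.5401 servings → $4.47.
sweet potato + carrots with both targets exact would need a negative amount; discard.
sweet potato + broccoli with both tight: 2.6 servings and 1.15 servings → $1.89.
carrots + broccoli with both tight: 4.483 servings and 1.509 servings → $1.95.
The minimum over all feasible corners is $1.89.

$1.89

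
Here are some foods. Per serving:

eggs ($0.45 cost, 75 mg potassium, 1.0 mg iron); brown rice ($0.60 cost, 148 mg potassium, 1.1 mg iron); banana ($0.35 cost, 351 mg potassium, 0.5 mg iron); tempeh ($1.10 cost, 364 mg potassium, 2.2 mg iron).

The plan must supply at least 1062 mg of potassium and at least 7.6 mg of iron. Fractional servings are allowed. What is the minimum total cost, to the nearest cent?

$3.62

Two binding constraints pin down two serving amounts, so the optimal mix uses at most two foods. The candidates are each food alone (scaled to the tighter of potassium/iron) and each pair with both constraints tight.
eggs only: max(1062/75, 7.6/1.0) = 14.16 servings → $6.37.
brown rice only: max(1062/148, 7.6/1.1) = 7.176 servings → $4.31.
banana only: max(1062/351, 7.6/0.5) = 15.2 servings → $5.32.
tempeh only: max(1062/364, 7.6/2.2) = 3.455 servings → $3.80.
eggs + brown rice: intersection lies outside the first quadrant.
eggs + banana with both tight: 6.815 servings and 1.569 servings → $3.62.
eggs + tempeh with both tight: 2.161 servings and 2.472 servings → $3.69.
brown rice + banana with both tight: 6.846 servings and 0.1391 servings → $4.16.
brown rice + tempeh with both tight: 5.749 servings and 0.5802 servings → $4.09.
banana + tempeh: intersection lies outside the first quadrant.
Cheapest feasible corner: $3.62.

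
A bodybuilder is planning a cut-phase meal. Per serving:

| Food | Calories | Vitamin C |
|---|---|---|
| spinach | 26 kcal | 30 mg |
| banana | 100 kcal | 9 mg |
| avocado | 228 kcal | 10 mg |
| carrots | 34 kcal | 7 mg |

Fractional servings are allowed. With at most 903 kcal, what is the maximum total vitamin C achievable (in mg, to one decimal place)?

1041.9 mg

Vitamin C per kcal: spinach 1.154, carrots 0.2059, banana 0.09, avocado 0.04386.
With no serving limits, spend the whole calories allowance on spinach: 903 kcal / 26 kcal × 30 mg = 1041.9 mg.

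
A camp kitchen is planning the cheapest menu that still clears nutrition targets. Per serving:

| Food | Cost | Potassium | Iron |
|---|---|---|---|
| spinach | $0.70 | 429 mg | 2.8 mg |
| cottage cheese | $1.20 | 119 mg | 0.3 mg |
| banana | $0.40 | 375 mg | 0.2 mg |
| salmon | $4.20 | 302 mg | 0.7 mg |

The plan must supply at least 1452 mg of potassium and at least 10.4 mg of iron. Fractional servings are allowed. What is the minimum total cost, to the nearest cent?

$2.60

Check every corner: each single food scaled to meet both minima, and each pair solved so both constraints bind.
spinach only: max(1452/429, 10.4/2.8) = 3.714 servings → $2.60.
cottage cheese only: max(1452/119, 10.4/0.3) = 34.67 servings → $41.60.
banana only: max(1452/375, 10.4/0.2) = 52 servings → $20.80.
salmon only: max(1452/302, 10.4/0.7) = 14.86 servings → $62.40.
spinach + cottage cheese: intersection lies outside the first quadrant.
spinach + banana with both targets exact would need a negative amount; discard.
spinach + salmon with both targets exact would need a negative amount; discard.
cottage cheese + banana: the both-tight solution has a negative serving — not a feasible corner.
cottage cheese + salmon with both targets exact would need a negative amount; discard.
banana + salmon: intersection lies outside the first quadrant.
Cheapest feasible corner: $2.60.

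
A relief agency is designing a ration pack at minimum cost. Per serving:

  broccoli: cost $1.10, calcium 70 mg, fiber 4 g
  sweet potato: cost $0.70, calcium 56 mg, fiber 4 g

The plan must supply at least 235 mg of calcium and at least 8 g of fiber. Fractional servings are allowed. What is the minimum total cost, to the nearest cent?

Minimising a linear cost over {calcium ≥ 235, fiber ≥ 8, servings ≥ 0} — the optimum is at a vertex, using one or two foods.
broccoli only: max(235/70, 8/4) = 3.357 servings → $3.69.
sweet potato only: max(235/56, 8/4) = 4.196 servings → $2.94.
broccoli + sweet potato: the both-tight solution has a negative serving — not a feasible corner.
The minimum over all feasible corners is $2.94.

$2.94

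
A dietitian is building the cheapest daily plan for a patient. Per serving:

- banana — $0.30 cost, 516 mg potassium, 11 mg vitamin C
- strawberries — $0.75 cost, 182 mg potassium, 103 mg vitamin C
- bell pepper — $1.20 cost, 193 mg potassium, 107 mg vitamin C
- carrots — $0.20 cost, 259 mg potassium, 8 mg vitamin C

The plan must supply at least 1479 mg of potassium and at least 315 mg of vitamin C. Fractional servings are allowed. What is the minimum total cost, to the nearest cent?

An LP optimum is at a vertex; with two nutrient constraints at most two foods are used. Check each candidate.
banana only: max(1479/516, 315/11) = 28.64 servings → $8.59.
strawberries only: max(1479/182, 315/103) = 8.126 servings → $6.09.
bell pepper only: max(1479/193, 315/107) = 7.663 servings → $9.20.
carrots only: max(1479/259, 315/8) = 39.38 servings → $7.88.
banana + strawberries with both tight: 1.858 servings and 2.86 servings → $2.70.
banana + bell pepper with both tight: 1.836 servings and 2.755 servings → $3.86.
banana + carrots: intersection lies outside the first quadrant.
strawberries + bell pepper: intersection lies outside the first quadrant.
strawberries + carrots with both tight: 2.766 servings and 3.767 servings → $2.83.
bell pepper + carrots with both tight: 2.665 servings and 3.724 servings → $3.94.
Cheapest feasible corner: $2.70.

$2.70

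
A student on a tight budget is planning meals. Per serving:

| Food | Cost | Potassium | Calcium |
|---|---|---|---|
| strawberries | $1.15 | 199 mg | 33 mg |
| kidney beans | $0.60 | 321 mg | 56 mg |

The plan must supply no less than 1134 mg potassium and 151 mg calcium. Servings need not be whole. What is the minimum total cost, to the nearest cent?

Check every corner: each single food scaled to meet both minima, and each pair solved so both constraints bind.
strawberries only: max(1134/199, 151/33) = 5.698 servings → $6.55.
kidney beans only: max(1134/321, 151/56) = 3.533 servings → $2.12.
strawberries + kidney beans with both targets exact would need a negative amount; discard.
So the least-cost plan costs $2.12.

$2.12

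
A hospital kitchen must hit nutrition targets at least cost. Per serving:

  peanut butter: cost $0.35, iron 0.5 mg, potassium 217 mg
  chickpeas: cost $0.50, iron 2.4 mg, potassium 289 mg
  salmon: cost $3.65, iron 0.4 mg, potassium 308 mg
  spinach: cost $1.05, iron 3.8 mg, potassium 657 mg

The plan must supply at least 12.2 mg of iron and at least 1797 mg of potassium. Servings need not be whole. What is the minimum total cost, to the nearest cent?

$2.97

A basic optimal solution has at most two foods positive. Try each food alone and each pair with both targets met exactly.
peanut butter only: max(12.2/0.5, 1797/217) = 24.4 servings → $8.54.
chickpeas only: max(12.2/2.4, 1797/289) = 6.218 servings → $3.11.
salmon only: max(12.2/0.4, 1797/308) = 30.5 servings → $111.33.
spinach only: max(12.2/3.8, 1797/657) = 3.211 servings → $3.37.
peanut butter + chickpeas with both tight: 2.091 servings and 4.648 servings → $3.06.
peanut butter + salmon: intersection lies outside the first quadrant.
peanut butter + spinach with both targets exact would need a negative amount; discard.
chickpeas + salmon with both tight: 4.873 servings and 1.262 servings → $7.04.
chickpeas + spinach with both tight: 2.48 servings and 1.644 servings → $2.97.
salmon + spinach: the both-tight solution has a negative serving — not a feasible corner.
Cheapest feasible corner: $2.97.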